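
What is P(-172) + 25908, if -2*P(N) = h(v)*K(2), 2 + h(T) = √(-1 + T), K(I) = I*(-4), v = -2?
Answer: 25900 + 4*I*√3 ≈ 25900.0 + 6.9282*I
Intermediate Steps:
K(I) = -4*I
h(T) = -2 + √(-1 + T)
P(N) = -8 + 4*I*√3 (P(N) = -(-2 + √(-1 - 2))*(-4*2)/2 = -(-2 + √(-3))*(-8)/2 = -(-2 + I*√3)*(-8)/2 = -(16 - 8*I*√3)/2 = -8 + 4*I*√3)
P(-172) + 25908 = (-8 + 4*I*√3) + 25908 = 25900 + 4*I*√3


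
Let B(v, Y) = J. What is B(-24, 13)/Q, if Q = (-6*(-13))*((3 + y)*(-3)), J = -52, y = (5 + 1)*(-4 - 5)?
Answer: -2/459 ≈ -0.0043573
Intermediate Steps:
y = -54 (y = 6*(-9) = -54)
Q = 11934 (Q = (-6*(-13))*((3 - 54)*(-3)) = 78*(-51*(-3)) = 78*153 = 11934)
B(v, Y) = -52
B(-24, 13)/Q = -52/11934 = -52*1/11934 = -2/459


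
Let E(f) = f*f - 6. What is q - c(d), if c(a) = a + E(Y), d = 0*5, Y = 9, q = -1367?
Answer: -1442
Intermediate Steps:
d = 0
E(f) = -6 + f² (E(f) = f² - 6 = -6 + f²)
c(a) = 75 + a (c(a) = a + (-6 + 9²) = a + (-6 + 81) = a + 75 = 75 + a)
q - c(d) = -1367 - (75 + 0) = -1367 - 1*75 = -1367 - 75 = -1442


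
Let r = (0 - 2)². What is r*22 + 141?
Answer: 229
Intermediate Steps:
r = 4 (r = (-2)² = 4)
r*22 + 141 = 4*22 + 141 = 88 + 141 = 229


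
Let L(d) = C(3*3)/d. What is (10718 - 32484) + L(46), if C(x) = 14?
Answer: -500611/23 ≈ -21766.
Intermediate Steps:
L(d) = 14/d
(10718 - 32484) + L(46) = (10718 - 32484) + 14/46 = -21766 + 14*(1/46) = -21766 + 7/23 = -500611/23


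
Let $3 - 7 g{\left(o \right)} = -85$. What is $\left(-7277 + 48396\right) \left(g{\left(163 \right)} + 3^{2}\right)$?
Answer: $\frac{6208969}{7} \approx 8.87 \cdot 10^{5}$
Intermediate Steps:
$g{\left(o \right)} = \frac{88}{7}$ ($g{\left(o \right)} = \frac{3}{7} - - \frac{85}{7} = \frac{3}{7} + \frac{85}{7} = \frac{88}{7}$)
$\left(-7277 + 48396\right) \left(g{\left(163 \right)} + 3^{2}\right) = \left(-7277 + 48396\right) \left(\frac{88}{7} + 3^{2}\right) = 41119 \left(\frac{88}{7} + 9\right) = 41119 \cdot \frac{151}{7} = \frac{6208969}{7}$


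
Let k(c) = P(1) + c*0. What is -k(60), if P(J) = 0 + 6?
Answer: -6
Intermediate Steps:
P(J) = 6
k(c) = 6 (k(c) = 6 + c*0 = 6 + 0 = 6)
-k(60) = -1*6 = -6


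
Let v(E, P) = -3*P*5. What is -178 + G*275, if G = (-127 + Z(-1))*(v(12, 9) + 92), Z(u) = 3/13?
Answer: 19485286/13 ≈ 1.4989e+6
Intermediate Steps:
v(E, P) = -15*P
Z(u) = 3/13 (Z(u) = 3*(1/13) = 3/13)
G = 70864/13 (G = (-127 + 3/13)*(-15*9 + 92) = -1648*(-135 + 92)/13 = -1648/13*(-43) = 70864/13 ≈ 5451.1)
-178 + G*275 = -178 + (70864/13)*275 = -178 + 19487600/13 = 19485286/13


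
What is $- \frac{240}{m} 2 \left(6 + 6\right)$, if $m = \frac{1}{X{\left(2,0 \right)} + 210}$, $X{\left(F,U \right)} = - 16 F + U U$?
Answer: $-1025280$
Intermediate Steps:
$X{\left(F,U \right)} = U^{2} - 16 F$ ($X{\left(F,U \right)} = - 16 F + U^{2} = U^{2} - 16 F$)
$m = \frac{1}{178}$ ($m = \frac{1}{\left(0^{2} - 32\right) + 210} = \frac{1}{\left(0 - 32\right) + 210} = \frac{1}{-32 + 210} = \frac{1}{178} \approx 0.005618$)
$- \frac{240}{m} 2 \left(6 + 6\right) = - 240 \frac{1}{\frac{1}{178}} \cdot 2 \left(6 + 6\right) = \left(-240\right) 178 \cdot 2 \cdot 12 = \left(-42720\right) 24 = -1025280$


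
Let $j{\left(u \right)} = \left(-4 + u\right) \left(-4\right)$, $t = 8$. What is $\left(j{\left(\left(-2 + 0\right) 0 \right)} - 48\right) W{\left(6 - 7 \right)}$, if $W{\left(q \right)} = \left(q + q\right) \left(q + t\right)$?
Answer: $448$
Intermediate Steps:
$j{\left(u \right)} = 16 - 4 u$
$W{\left(q \right)} = 2 q \left(8 + q\right)$ ($W{\left(q \right)} = \left(q + q\right) \left(q + 8\right) = 2 q \left(8 + q\right)$)
$\left(j{\left(\left(-2 + 0\right) 0 \right)} - 48\right) W{\left(6 - 7 \right)} = \left(\left(16 - 4 \left(-2 + 0\right) 0\right) - 48\right) 2 \left(6 - 7\right) \left(8 + \left(6 - 7\right)\right) = \left(\left(16 - 4 \left(\left(-2\right) 0\right)\right) - 48\right) 2 \left(6 - 7\right) \left(8 + \left(6 - 7\right)\right) = \left(\left(16 - 0\right) - 48\right) 2 \left(-1\right) \left(8 - 1\right) = \left(\left(16 + 0\right) - 48\right) 2 \left(-1\right) 7 = \left(16 - 48\right) \left(-14\right) = \left(-32\right) \left(-14\right) = 448$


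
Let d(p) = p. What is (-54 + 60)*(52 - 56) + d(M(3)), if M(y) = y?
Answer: -21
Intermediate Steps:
(-54 + 60)*(52 - 56) + d(M(3)) = (-54 + 60)*(52 - 56) + 3 = 6*(-4) + 3 = -24 + 3 = -21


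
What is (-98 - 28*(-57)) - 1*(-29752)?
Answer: 31250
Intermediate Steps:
(-98 - 28*(-57)) - 1*(-29752) = (-98 + 1596) + 29752 = 1498 + 29752 = 31250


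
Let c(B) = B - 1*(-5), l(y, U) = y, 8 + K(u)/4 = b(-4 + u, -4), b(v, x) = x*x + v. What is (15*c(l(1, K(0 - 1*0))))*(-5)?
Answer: -450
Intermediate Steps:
b(v, x) = v + x² (b(v, x) = x² + v = v + x²)
K(u) = 16 + 4*u (K(u) = -32 + 4*((-4 + u) + (-4)²) = -32 + 4*((-4 + u) + 16) = -32 + 4*(12 + u) = -32 + (48 + 4*u) = 16 + 4*u)
c(B) = 5 + B (c(B) = B + 5 = 5 + B)
(15*c(l(1, K(0 - 1*0))))*(-5) = (15*(5 + 1))*(-5) = (15*6)*(-5) = 90*(-5) = -450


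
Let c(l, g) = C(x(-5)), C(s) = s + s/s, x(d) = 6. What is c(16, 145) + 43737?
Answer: 43744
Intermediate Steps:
C(s) = 1 + s (C(s) = s + 1 = 1 + s)
c(l, g) = 7 (c(l, g) = 1 + 6 = 7)
c(16, 145) + 43737 = 7 + 43737 = 43744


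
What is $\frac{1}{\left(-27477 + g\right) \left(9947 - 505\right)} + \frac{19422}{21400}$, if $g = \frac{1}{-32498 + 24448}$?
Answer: $\frac{10140588246823481}{11173338966309700} \approx 0.90757$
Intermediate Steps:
$g = - \frac{1}{8050}$ ($g = \frac{1}{-8050} = - \frac{1}{8050} \approx -0.00012422$)
$\frac{1}{\left(-27477 + g\right) \left(9947 - 505\right)} + \frac{19422}{21400} = \frac{1}{\left(-27477 - \frac{1}{8050}\right) \left(9947 - 505\right)} + \frac{19422}{21400} = \frac{1}{\left(- \frac{221189851}{8050}\right) \left(9947 - 505\right)} + 19422 \cdot \frac{1}{21400} = - \frac{8050}{221189851 \cdot 9442} + \frac{9711}{10700} = \left(- \frac{8050}{221189851}\right) \frac{1}{9442} + \frac{9711}{10700} = - \frac{4025}{1044237286571} + \frac{9711}{10700} = \frac{10140588246823481}{11173338966309700}$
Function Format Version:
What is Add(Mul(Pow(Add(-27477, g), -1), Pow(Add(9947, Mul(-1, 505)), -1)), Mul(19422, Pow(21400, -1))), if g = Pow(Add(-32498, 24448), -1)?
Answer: Rational(10140588246823481, 11173338966309700) ≈ 0.90757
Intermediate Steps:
g = Rational(-1, 8050) (g = Pow(-8050, -1) = Rational(-1, 8050) ≈ -0.00012422)
Add(Mul(Pow(Add(-27477, g), -1), Pow(Add(9947, Mul(-1, 505)), -1)), Mul(19422, Pow(21400, -1))) = Add(Mul(Pow(Add(-27477, Rational(-1, 8050)), -1), Pow(Add(9947, Mul(-1, 505)), -1)), Mul(19422, Pow(21400, -1))) = Add(Mul(Pow(Rational(-221189851, 8050), -1), Pow(Add(9947, -505), -1)), Mul(19422, Rational(1, 21400))) = Add(Mul(Rational(-8050, 221189851), Pow(9442, -1)), Rational(9711, 10700)) = Add(Mul(Rational(-8050, 221189851), Rational(1, 9442)), Rational(9711, 10700)) = Add(Rational(-4025, 1044237286571), Rational(9711, 10700)) = Rational(10140588246823481, 11173338966309700)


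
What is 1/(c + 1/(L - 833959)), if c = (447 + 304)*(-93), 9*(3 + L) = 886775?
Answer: -6618883/462282645378 ≈ -1.4318e-5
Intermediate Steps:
L = 886748/9 (L = -3 + (⅑)*886775 = -3 + 886775/9 = 886748/9 ≈ 98528.)
c = -69843 (c = 751*(-93) = -69843)
1/(c + 1/(L - 833959)) = 1/(-69843 + 1/(886748/9 - 833959)) = 1/(-69843 + 1/(-6618883/9)) = 1/(-69843 - 9/6618883) = 1/(-462282645378/6618883) = -6618883/462282645378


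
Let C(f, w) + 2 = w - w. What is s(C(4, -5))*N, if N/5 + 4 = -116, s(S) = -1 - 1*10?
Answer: 6600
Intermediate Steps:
C(f, w) = -2 (C(f, w) = -2 + (w - w) = -2 + 0 = -2)
s(S) = -11 (s(S) = -1 - 10 = -11)
N = -600 (N = -20 + 5*(-116) = -20 - 580 = -600)
s(C(4, -5))*N = -11*(-600) = 6600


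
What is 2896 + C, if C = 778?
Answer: 3674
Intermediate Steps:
2896 + C = 2896 + 778 = 3674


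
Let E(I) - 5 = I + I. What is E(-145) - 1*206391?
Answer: -206676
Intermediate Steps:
E(I) = 5 + 2*I (E(I) = 5 + (I + I) = 5 + 2*I)
E(-145) - 1*206391 = (5 + 2*(-145)) - 1*206391 = (5 - 290) - 206391 = -285 - 206391 = -206676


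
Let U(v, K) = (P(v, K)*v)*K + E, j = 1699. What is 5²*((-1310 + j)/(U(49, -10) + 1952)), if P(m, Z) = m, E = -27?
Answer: -1945/4417 ≈ -0.44034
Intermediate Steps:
U(v, K) = -27 + K*v² (U(v, K) = (v*v)*K - 27 = v²*K - 27 = K*v² - 27 = -27 + K*v²)
5²*((-1310 + j)/(U(49, -10) + 1952)) = 5²*((-1310 + 1699)/((-27 - 10*49²) + 1952)) = 25*(389/((-27 - 10*2401) + 1952)) = 25*(389/((-27 - 24010) + 1952)) = 25*(389/(-24037 + 1952)) = 25*(389/(-22085)) = 25*(389*(-1/22085)) = 25*(-389/22085) = -1945/4417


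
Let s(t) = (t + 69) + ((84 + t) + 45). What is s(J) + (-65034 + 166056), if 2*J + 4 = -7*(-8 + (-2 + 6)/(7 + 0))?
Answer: 101268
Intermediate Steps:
J = 24 (J = -2 + (-7*(-8 + (-2 + 6)/(7 + 0)))/2 = -2 + (-7*(-8 + 4/7))/2 = -2 + (-7*(-52/7))/2 = -2 + (½)*52 = -2 + 26 = 24)
s(t) = 198 + 2*t (s(t) = (69 + t) + (129 + t) = 198 + 2*t)
s(J) + (-65034 + 166056) = (198 + 2*24) + (-65034 + 166056) = (198 + 48) + 101022 = 246 + 101022 = 101268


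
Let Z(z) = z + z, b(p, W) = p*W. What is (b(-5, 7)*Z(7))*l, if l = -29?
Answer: 14210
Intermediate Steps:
b(p, W) = W*p
Z(z) = 2*z
(b(-5, 7)*Z(7))*l = ((7*(-5))*(2*7))*(-29) = -35*14*(-29) = -490*(-29) = 14210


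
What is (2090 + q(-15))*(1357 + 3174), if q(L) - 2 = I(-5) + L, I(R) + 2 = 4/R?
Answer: 46991001/5 ≈ 9.3982e+6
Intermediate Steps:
I(R) = -2 + 4/R
q(L) = -⅘ + L (q(L) = 2 + ((-2 + 4/(-5)) + L) = 2 + ((-2 + 4*(-⅕)) + L) = 2 + ((-2 - ⅘) + L) = 2 + (-14/5 + L) = -⅘ + L)
(2090 + q(-15))*(1357 + 3174) = (2090 + (-⅘ - 15))*(1357 + 3174) = (2090 - 79/5)*4531 = (10371/5)*4531 = 46991001/5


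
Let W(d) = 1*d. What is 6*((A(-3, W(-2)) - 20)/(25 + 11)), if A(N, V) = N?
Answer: -23/6 ≈ -3.8333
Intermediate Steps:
W(d) = d
6*((A(-3, W(-2)) - 20)/(25 + 11)) = 6*((-3 - 20)/(25 + 11)) = 6*(-23/36) = -23/6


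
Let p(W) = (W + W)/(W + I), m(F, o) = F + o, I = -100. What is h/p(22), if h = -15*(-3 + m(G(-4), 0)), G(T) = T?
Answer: -4095/22 ≈ -186.14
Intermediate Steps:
p(W) = 2*W/(-100 + W) (p(W) = (W + W)/(W - 100) = (2*W)/(-100 + W) = 2*W/(-100 + W))
h = 105 (h = -15*(-3 + (-4 + 0)) = -15*(-3 - 4) = -15*(-7) = 105)
h/p(22) = 105/((2*22/(-100 + 22))) = 105/((2*22/(-78))) = 105/((2*22*(-1/78))) = 105/(-22/39) = 105*(-39/22) = -4095/22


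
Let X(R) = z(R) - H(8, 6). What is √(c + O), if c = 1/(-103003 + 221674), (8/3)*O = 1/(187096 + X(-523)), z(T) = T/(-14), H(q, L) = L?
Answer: √614639985109199/7676352306 ≈ 0.0032297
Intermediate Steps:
z(T) = -T/14 (z(T) = T*(-1/14) = -T/14)
X(R) = -6 - R/14 (X(R) = -R/14 - 1*6 = -R/14 - 6 = -6 - R/14)
O = 7/3493044 (O = 3/(8*(187096 + (-6 - 1/14*(-523)))) = 3/(8*(187096 + (-6 + 523/14))) = 3/(8*(187096 + 439/14)) = 3/(8*(2619783/14)) = (3/8)*(14/2619783) = 7/3493044 ≈ 2.0040e-6)
c = 1/118671 ≈ 8.4267e-6
√(c + O) = √(1/118671 + 7/3493044) = √(1441247/138174341508) = √614639985109199/7676352306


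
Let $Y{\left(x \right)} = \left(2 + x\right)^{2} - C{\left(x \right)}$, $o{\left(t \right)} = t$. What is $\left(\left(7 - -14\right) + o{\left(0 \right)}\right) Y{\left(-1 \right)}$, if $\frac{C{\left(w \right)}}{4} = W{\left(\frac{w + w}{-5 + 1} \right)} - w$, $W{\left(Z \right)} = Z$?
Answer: $-105$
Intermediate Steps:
$C{\left(w \right)} = - 6 w$ ($C{\left(w \right)} = 4 \left(\frac{w + w}{-5 + 1} - w\right) = 4 \left(\frac{2 w}{-4} - w\right) = 4 \left(2 w \left(- \frac{1}{4}\right) - w\right) = 4 \left(- \frac{w}{2} - w\right) = 4 \left(- \frac{3 w}{2}\right) = - 6 w$)
$Y{\left(x \right)} = \left(2 + x\right)^{2} + 6 x$ ($Y{\left(x \right)} = \left(2 + x\right)^{2} - - 6 x = \left(2 + x\right)^{2} + 6 x$)
$\left(\left(7 - -14\right) + o{\left(0 \right)}\right) Y{\left(-1 \right)} = \left(\left(7 - -14\right) + 0\right) \left(\left(2 - 1\right)^{2} + 6 \left(-1\right)\right) = \left(\left(7 + 14\right) + 0\right) \left(1^{2} - 6\right) = \left(21 + 0\right) \left(1 - 6\right) = 21 \left(-5\right) = -105$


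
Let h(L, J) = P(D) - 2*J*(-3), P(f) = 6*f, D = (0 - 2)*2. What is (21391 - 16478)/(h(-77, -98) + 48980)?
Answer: 4913/48368 ≈ 0.10158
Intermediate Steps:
D = -4 (D = -2*2 = -4)
h(L, J) = -24 + 6*J (h(L, J) = 6*(-4) - 2*J*(-3) = -24 - (-6)*J = -24 + 6*J)
(21391 - 16478)/(h(-77, -98) + 48980) = (21391 - 16478)/((-24 + 6*(-98)) + 48980) = 4913/((-24 - 588) + 48980) = 4913/(-612 + 48980) = 4913/48368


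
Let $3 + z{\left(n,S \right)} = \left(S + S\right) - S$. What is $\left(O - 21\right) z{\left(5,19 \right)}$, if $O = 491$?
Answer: $7520$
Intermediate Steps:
$z{\left(n,S \right)} = -3 + S$ ($z{\left(n,S \right)} = -3 + \left(\left(S + S\right) - S\right) = -3 + \left(2 S - S\right) = -3 + S$)
$\left(O - 21\right) z{\left(5,19 \right)} = \left(491 - 21\right) \left(-3 + 19\right) = 470 \cdot 16 = 7520$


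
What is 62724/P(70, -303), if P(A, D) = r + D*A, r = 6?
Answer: -5227/1767 ≈ -2.9581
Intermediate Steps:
P(A, D) = 6 + A*D (P(A, D) = 6 + D*A = 6 + A*D)
62724/P(70, -303) = 62724/(6 + 70*(-303)) = 62724/(6 - 21210) = 62724/(-21204) = 62724*(-1/21204) = -5227/1767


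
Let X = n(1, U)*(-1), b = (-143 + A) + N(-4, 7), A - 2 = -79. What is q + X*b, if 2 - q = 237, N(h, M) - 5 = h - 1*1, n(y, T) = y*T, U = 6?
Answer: 1085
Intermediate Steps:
A = -77 (A = 2 - 79 = -77)
n(y, T) = T*y
N(h, M) = 4 + h (N(h, M) = 5 + (h - 1*1) = 5 + (h - 1) = 5 + (-1 + h) = 4 + h)
q = -235 (q = 2 - 1*237 = 2 - 237 = -235)
b = -220 (b = (-143 - 77) + (4 - 4) = -220 + 0 = -220)
X = -6 (X = (6*1)*(-1) = 6*(-1) = -6)
q + X*b = -235 - 6*(-220) = -235 + 1320 = 1085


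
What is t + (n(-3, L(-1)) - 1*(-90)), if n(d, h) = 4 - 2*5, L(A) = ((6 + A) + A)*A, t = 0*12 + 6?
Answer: 90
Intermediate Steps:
t = 6 (t = 0 + 6 = 6)
L(A) = A*(6 + 2*A) (L(A) = (6 + 2*A)*A = A*(6 + 2*A))
n(d, h) = -6 (n(d, h) = 4 - 10 = -6)
t + (n(-3, L(-1)) - 1*(-90)) = 6 + (-6 - 1*(-90)) = 6 + (-6 + 90) = 6 + 84 = 90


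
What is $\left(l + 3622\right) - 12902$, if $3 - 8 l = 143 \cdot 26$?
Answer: $- \frac{77955}{8} \approx -9744.4$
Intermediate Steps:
$l = - \frac{3715}{8}$ ($l = \frac{3}{8} - \frac{143 \cdot 26}{8} = \frac{3}{8} - \frac{1859}{4} = - \frac{3715}{8} \approx -464.38$)
$\left(l + 3622\right) - 12902 = \left(- \frac{3715}{8} + 3622\right) - 12902 = \frac{25261}{8} - 12902 = - \frac{77955}{8}$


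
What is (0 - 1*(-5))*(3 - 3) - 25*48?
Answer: -1200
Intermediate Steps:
(0 - 1*(-5))*(3 - 3) - 25*48 = (0 + 5)*0 - 1200 = 5*0 - 1200 = 0 - 1200 = -1200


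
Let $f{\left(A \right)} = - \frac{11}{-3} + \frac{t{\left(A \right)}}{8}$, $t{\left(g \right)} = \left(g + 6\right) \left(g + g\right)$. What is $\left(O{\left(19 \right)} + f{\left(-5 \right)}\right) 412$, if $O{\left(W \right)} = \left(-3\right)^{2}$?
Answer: $\frac{14111}{3} \approx 4703.7$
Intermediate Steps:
$O{\left(W \right)} = 9$
$t{\left(g \right)} = 2 g \left(6 + g\right)$ ($t{\left(g \right)} = \left(6 + g\right) 2 g = 2 g \left(6 + g\right)$)
$f{\left(A \right)} = \frac{11}{3} + \frac{A \left(6 + A\right)}{4}$ ($f{\left(A \right)} = - \frac{11}{-3} + \frac{2 A \left(6 + A\right)}{8} = \left(-11\right) \left(- \frac{1}{3}\right) + 2 A \left(6 + A\right) \frac{1}{8} = \frac{11}{3} + \frac{A \left(6 + A\right)}{4}$)
$\left(O{\left(19 \right)} + f{\left(-5 \right)}\right) 412 = \left(9 + \left(\frac{11}{3} + \frac{1}{4} \left(-5\right) \left(6 - 5\right)\right)\right) 412 = \left(9 + \left(\frac{11}{3} + \frac{1}{4} \left(-5\right) 1\right)\right) 412 = \left(9 + \left(\frac{11}{3} - \frac{5}{4}\right)\right) 412 = \left(9 + \frac{29}{12}\right) 412 = \frac{137}{12} \cdot 412 = \frac{14111}{3}$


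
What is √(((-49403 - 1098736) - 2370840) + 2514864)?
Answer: I*√1004115 ≈ 1002.1*I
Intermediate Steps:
√(((-49403 - 1098736) - 2370840) + 2514864) = √((-1148139 - 2370840) + 2514864) = √(-3518979 + 2514864) = √(-1004115) = I*√1004115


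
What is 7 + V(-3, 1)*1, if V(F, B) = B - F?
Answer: 11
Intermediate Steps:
7 + V(-3, 1)*1 = 7 + (1 - 1*(-3))*1 = 7 + (1 + 3)*1 = 7 + 4*1 = 7 + 4 = 11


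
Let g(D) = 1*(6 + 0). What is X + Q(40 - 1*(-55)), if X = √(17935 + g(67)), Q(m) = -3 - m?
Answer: -98 + √17941 ≈ 35.944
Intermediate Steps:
g(D) = 6 (g(D) = 1*6 = 6)
X = √17941 (X = √(17935 + 6) = √17941 ≈ 133.94)
X + Q(40 - 1*(-55)) = √17941 + (-3 - (40 - 1*(-55))) = √17941 + (-3 - (40 + 55)) = √17941 + (-3 - 1*95) = √17941 + (-3 - 95) = √17941 - 98 = -98 + √17941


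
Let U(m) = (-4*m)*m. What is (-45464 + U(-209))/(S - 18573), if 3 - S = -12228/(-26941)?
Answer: 988680818/83384433 ≈ 11.857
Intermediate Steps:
U(m) = -4*m²
S = 68595/26941 (S = 3 - (-12228)/(-26941) = 3 - (-12228)*(-1)/26941 = 3 - 1*12228/26941 = 3 - 12228/26941 = 68595/26941 ≈ 2.5461)
(-45464 + U(-209))/(S - 18573) = (-45464 - 4*(-209)²)/(68595/26941 - 18573) = (-45464 - 4*43681)/(-500306598/26941) = (-45464 - 174724)*(-26941/500306598) = -220188*(-26941/500306598) = 988680818/83384433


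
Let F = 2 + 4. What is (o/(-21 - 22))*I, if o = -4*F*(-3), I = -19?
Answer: 1368/43 ≈ 31.814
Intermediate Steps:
F = 6
o = 72 (o = -4*6*(-3) = -24*(-3) = 72)
(o/(-21 - 22))*I = (72/(-21 - 22))*(-19) = (72/(-43))*(-19) = (72*(-1/43))*(-19) = -72/43*(-19) = 1368/43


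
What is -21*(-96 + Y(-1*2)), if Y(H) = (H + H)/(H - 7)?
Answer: 6020/3 ≈ 2006.7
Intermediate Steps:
Y(H) = 2*H/(-7 + H) (Y(H) = (2*H)/(-7 + H) = 2*H/(-7 + H))
-21*(-96 + Y(-1*2)) = -21*(-96 + 2*(-1*2)/(-7 - 1*2)) = -21*(-96 + 2*(-2)/(-7 - 2)) = -21*(-96 + 2*(-2)/(-9)) = -21*(-96 + 2*(-2)*(-⅑)) = -21*(-96 + 4/9) = -21*(-860/9) = 6020/3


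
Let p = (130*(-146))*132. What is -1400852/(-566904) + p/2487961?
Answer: 516241634333/352608760686 ≈ 1.4641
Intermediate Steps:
p = -2505360 (p = -18980*132 = -2505360)
-1400852/(-566904) + p/2487961 = -1400852/(-566904) - 2505360/2487961 = -1400852*(-1/566904) - 2505360*1/2487961 = 350213/141726 - 2505360/2487961 = 516241634333/352608760686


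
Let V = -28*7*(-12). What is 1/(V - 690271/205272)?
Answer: 205272/482109473 ≈ 0.00042578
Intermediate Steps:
V = 2352 (V = -196*(-12) = 2352)
1/(V - 690271/205272) = 1/(2352 - 690271/205272) = 1/(482109473/205272) = 205272/482109473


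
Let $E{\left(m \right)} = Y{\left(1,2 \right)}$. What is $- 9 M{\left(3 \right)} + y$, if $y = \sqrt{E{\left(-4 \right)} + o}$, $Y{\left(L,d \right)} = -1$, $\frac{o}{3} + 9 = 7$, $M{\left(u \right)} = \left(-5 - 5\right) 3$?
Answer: $270 + i \sqrt{7} \approx 270.0 + 2.6458 i$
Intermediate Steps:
$M{\left(u \right)} = -30$ ($M{\left(u \right)} = \left(-10\right) 3 = -30$)
$o = -6$ ($o = -27 + 3 \cdot 7 = -27 + 21 = -6$)
$E{\left(m \right)} = -1$
$y = i \sqrt{7}$ ($y = \sqrt{-1 - 6} = \sqrt{-7} = i \sqrt{7} \approx 2.6458 i$)
$- 9 M{\left(3 \right)} + y = \left(-9\right) \left(-30\right) + i \sqrt{7} = 270 + i \sqrt{7}$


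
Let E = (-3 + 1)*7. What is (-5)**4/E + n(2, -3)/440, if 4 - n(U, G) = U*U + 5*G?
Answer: -27479/616 ≈ -44.609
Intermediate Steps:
E = -14 (E = -2*7 = -14)
n(U, G) = 4 - U**2 - 5*G (n(U, G) = 4 - (U*U + 5*G) = 4 - (U**2 + 5*G) = 4 + (-U**2 - 5*G) = 4 - U**2 - 5*G)
(-5)**4/E + n(2, -3)/440 = (-5)**4/(-14) + (4 - 1*2**2 - 5*(-3))/440 = 625*(-1/14) + (4 - 1*4 + 15)*(1/440) = -625/14 + (4 - 4 + 15)*(1/440) = -625/14 + 15*(1/440) = -625/14 + 3/88 = -27479/616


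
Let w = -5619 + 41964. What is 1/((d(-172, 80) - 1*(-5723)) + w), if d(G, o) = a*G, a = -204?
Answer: 1/77156 ≈ 1.2961e-5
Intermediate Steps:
d(G, o) = -204*G
w = 36345
1/((d(-172, 80) - 1*(-5723)) + w) = 1/((-204*(-172) - 1*(-5723)) + 36345) = 1/((35088 + 5723) + 36345) = 1/(40811 + 36345) = 1/77156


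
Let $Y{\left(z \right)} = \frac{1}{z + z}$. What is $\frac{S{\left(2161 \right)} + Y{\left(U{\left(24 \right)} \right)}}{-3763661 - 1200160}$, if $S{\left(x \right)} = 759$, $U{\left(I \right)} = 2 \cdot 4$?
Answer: $- \frac{12145}{79421136} \approx -0.00015292$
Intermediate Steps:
$U{\left(I \right)} = 8$
$Y{\left(z \right)} = \frac{1}{2 z}$
$\frac{S{\left(2161 \right)} + Y{\left(U{\left(24 \right)} \right)}}{-3763661 - 1200160} = \frac{759 + \frac{1}{2 \cdot 8}}{-3763661 - 1200160} = \frac{759 + \frac{1}{2} \cdot \frac{1}{8}}{-4963821} = \left(759 + \frac{1}{16}\right) \left(- \frac{1}{4963821}\right) = \frac{12145}{16} \left(- \frac{1}{4963821}\right) = - \frac{12145}{79421136}$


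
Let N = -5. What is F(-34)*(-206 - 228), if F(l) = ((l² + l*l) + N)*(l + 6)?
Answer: 28034664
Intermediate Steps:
F(l) = (-5 + 2*l²)*(6 + l) (F(l) = ((l² + l*l) - 5)*(l + 6) = ((l² + l²) - 5)*(6 + l) = (2*l² - 5)*(6 + l) = (-5 + 2*l²)*(6 + l))
F(-34)*(-206 - 228) = (-30 - 5*(-34) + 2*(-34)³ + 12*(-34)²)*(-206 - 228) = (-30 + 170 + 2*(-39304) + 12*1156)*(-434) = (-30 + 170 - 78608 + 13872)*(-434) = -64596*(-434) = 28034664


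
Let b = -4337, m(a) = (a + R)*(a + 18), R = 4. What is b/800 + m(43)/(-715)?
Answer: -1078911/114400 ≈ -9.4310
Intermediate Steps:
m(a) = (4 + a)*(18 + a) (m(a) = (a + 4)*(a + 18) = (4 + a)*(18 + a))
b/800 + m(43)/(-715) = -4337/800 + (72 + 43² + 22*43)/(-715) = -4337*1/800 + (72 + 1849 + 946)*(-1/715) = -4337/800 + 2867*(-1/715) = -4337/800 - 2867/715 = -1078911/114400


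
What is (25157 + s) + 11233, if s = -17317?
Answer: 19073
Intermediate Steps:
(25157 + s) + 11233 = (25157 - 17317) + 11233 = 7840 + 11233 = 19073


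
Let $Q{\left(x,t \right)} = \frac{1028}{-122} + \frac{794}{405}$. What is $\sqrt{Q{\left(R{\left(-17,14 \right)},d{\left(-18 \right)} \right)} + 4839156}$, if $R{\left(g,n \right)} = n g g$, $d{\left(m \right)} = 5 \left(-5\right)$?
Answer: $\frac{2 \sqrt{9115778179855}}{2745} \approx 2199.8$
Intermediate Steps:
$d{\left(m \right)} = -25$
$R{\left(g,n \right)} = n g^{2}$
$Q{\left(x,t \right)} = - \frac{159736}{24705}$ ($Q{\left(x,t \right)} = 1028 \left(- \frac{1}{122}\right) + 794 \cdot \frac{1}{405} = - \frac{514}{61} + \frac{794}{405} = - \frac{159736}{24705}$)
$\sqrt{Q{\left(R{\left(-17,14 \right)},d{\left(-18 \right)} \right)} + 4839156} = \sqrt{- \frac{159736}{24705} + 4839156} = \sqrt{\frac{119551189244}{24705}} = \frac{2 \sqrt{9115778179855}}{2745}$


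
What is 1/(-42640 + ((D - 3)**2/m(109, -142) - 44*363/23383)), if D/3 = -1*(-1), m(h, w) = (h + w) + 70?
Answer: -23383/997067092 ≈ -2.3452e-5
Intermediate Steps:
m(h, w) = 70 + h + w
D = 3 (D = 3*(-1*(-1)) = 3*1 = 3)
1/(-42640 + ((D - 3)**2/m(109, -142) - 44*363/23383)) = 1/(-42640 + ((3 - 3)**2/(70 + 109 - 142) - 44*363/23383)) = 1/(-42640 + (0**2/37 - 15972*1/23383)) = 1/(-42640 + (0*(1/37) - 15972/23383)) = 1/(-42640 + (0 - 15972/23383)) = 1/(-42640 - 15972/23383) = 1/(-997067092/23383) = -23383/997067092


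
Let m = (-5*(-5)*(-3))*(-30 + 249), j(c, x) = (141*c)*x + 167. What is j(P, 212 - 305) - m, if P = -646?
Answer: 8487590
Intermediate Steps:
j(c, x) = 167 + 141*c*x (j(c, x) = 141*c*x + 167 = 167 + 141*c*x)
m = -16425 (m = (25*(-3))*219 = -75*219 = -16425)
j(P, 212 - 305) - m = (167 + 141*(-646)*(212 - 305)) - 1*(-16425) = (167 + 141*(-646)*(-93)) + 16425 = (167 + 8470998) + 16425 = 8471165 + 16425 = 8487590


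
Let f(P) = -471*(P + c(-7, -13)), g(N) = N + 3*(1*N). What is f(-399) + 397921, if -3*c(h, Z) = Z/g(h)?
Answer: 16405841/28 ≈ 5.8592e+5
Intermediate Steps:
g(N) = 4*N (g(N) = N + 3*N = 4*N)
c(h, Z) = -Z/(12*h) (c(h, Z) = -Z/(3*(4*h)) = -Z*1/(4*h)/3 = -Z/(12*h))
f(P) = 2041/28 - 471*P (f(P) = -471*(P - 1/12*(-13)/(-7)) = -471*(P - 1/12*(-13)*(-⅐)) = -471*(P - 13/84) = -471*(-13/84 + P) = 2041/28 - 471*P)
f(-399) + 397921 = (2041/28 - 471*(-399)) + 397921 = (2041/28 + 187929) + 397921 = 5264053/28 + 397921 = 16405841/28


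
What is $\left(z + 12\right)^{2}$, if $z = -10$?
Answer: $4$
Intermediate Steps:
$\left(z + 12\right)^{2} = \left(-10 + 12\right)^{2} = 2^{2} = 4$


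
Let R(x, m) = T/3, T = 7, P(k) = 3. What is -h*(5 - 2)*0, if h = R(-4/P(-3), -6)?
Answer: 0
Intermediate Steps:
R(x, m) = 7/3
h = 7/3 ≈ 2.3333
-h*(5 - 2)*0 = -7*(5 - 2)*0/3 = -7*3*0/3 = -7*0/3 = -1*0 = 0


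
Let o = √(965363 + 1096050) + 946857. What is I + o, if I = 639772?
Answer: 1586629 + √2061413 ≈ 1.5881e+6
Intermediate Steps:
o = 946857 + √2061413 (o = √2061413 + 946857 = 946857 + √2061413 ≈ 9.4829e+5)
I + o = 639772 + (946857 + √2061413) = 1586629 + √2061413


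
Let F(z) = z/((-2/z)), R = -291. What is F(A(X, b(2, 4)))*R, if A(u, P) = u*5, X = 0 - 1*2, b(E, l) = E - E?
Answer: 14550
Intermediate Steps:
b(E, l) = 0
X = -2 (X = 0 - 2 = -2)
A(u, P) = 5*u
F(z) = -z²/2 (F(z) = z*(-z/2) = -z²/2)
F(A(X, b(2, 4)))*R = -(5*(-2))²/2*(-291) = -½*(-10)²*(-291) = -½*100*(-291) = -50*(-291) = 14550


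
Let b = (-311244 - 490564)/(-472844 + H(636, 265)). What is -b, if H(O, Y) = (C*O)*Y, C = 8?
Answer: 28636/31267 ≈ 0.91585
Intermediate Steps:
H(O, Y) = 8*O*Y (H(O, Y) = (8*O)*Y = 8*O*Y)
b = -28636/31267 (b = (-311244 - 490564)/(-472844 + 8*636*265) = -801808/(-472844 + 1348320) = -801808/875476 = -801808*1/875476 = -28636/31267 ≈ -0.91585)
-b = -1*(-28636/31267) = 28636/31267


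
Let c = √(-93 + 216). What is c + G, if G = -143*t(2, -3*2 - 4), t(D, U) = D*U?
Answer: 2860 + √123 ≈ 2871.1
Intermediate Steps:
c = √123 ≈ 11.091
G = 2860 (G = -286*(-3*2 - 4) = -286*(-6 - 4) = -286*(-10) = -143*(-20) = 2860)
c + G = √123 + 2860 = 2860 + √123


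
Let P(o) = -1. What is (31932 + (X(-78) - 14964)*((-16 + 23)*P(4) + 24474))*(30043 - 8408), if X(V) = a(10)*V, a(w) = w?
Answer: -8333293923660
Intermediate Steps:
X(V) = 10*V
(31932 + (X(-78) - 14964)*((-16 + 23)*P(4) + 24474))*(30043 - 8408) = (31932 + (10*(-78) - 14964)*((-16 + 23)*(-1) + 24474))*(30043 - 8408) = (31932 + (-780 - 14964)*(7*(-1) + 24474))*21635 = (31932 - 15744*(-7 + 24474))*21635 = (31932 - 15744*24467)*21635 = (31932 - 385208448)*21635 = -385176516*21635 = -8333293923660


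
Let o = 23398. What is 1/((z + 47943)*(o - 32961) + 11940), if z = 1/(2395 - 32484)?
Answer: -30089/13794812620678 ≈ -2.1812e-9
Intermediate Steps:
z = -1/30089 (z = 1/(-30089) = -1/30089 ≈ -3.3235e-5)
1/((z + 47943)*(o - 32961) + 11940) = 1/((-1/30089 + 47943)*(23398 - 32961) + 11940) = 1/((1442556926/30089)*(-9563) + 11940) = 1/(-13795171883338/30089 + 11940) = 1/(-13794812620678/30089) = -30089/13794812620678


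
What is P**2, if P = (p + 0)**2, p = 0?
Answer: 0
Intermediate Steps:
P = 0 (P = (0 + 0)**2 = 0**2 = 0)
P**2 = 0**2 = 0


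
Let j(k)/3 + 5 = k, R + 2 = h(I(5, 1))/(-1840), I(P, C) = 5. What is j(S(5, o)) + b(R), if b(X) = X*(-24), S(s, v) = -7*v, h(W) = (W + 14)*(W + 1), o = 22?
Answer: -49164/115 ≈ -427.51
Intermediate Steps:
h(W) = (1 + W)*(14 + W) (h(W) = (14 + W)*(1 + W) = (1 + W)*(14 + W))
R = -1897/920 (R = -2 + (14 + 5² + 15*5)/(-1840) = -2 + (14 + 25 + 75)*(-1/1840) = -2 + 114*(-1/1840) = -2 - 57/920 = -1897/920 ≈ -2.0620)
j(k) = -15 + 3*k
b(X) = -24*X
j(S(5, o)) + b(R) = (-15 + 3*(-7*22)) - 24*(-1897/920) = (-15 + 3*(-154)) + 5691/115 = (-15 - 462) + 5691/115 = -477 + 5691/115 = -49164/115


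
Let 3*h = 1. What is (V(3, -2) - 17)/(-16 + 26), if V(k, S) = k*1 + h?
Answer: -41/30 ≈ -1.3667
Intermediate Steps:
h = ⅓ (h = (⅓)*1 = ⅓ ≈ 0.33333)
V(k, S) = ⅓ + k (V(k, S) = k*1 + ⅓ = k + ⅓ = ⅓ + k)
(V(3, -2) - 17)/(-16 + 26) = ((⅓ + 3) - 17)/(-16 + 26) = (10/3 - 17)/10 = -41/3*⅒ = -41/30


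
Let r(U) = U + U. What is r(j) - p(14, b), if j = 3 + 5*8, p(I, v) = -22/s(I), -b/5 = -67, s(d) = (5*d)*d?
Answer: 42151/490 ≈ 86.022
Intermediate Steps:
s(d) = 5*d**2
b = 335 (b = -5*(-67) = 335)
p(I, v) = -22/(5*I**2) (p(I, v) = -22*1/(5*I**2) = -22/(5*I**2))
j = 43 (j = 3 + 40 = 43)
r(U) = 2*U
r(j) - p(14, b) = 2*43 - (-22)/(5*14**2) = 86 - (-22)/(5*196) = 86 - 1*(-11/490) = 86 + 11/490 = 42151/490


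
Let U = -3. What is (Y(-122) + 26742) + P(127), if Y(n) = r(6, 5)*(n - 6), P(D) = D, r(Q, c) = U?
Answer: 27253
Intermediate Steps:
r(Q, c) = -3
Y(n) = 18 - 3*n (Y(n) = -3*(n - 6) = -3*(-6 + n) = 18 - 3*n)
(Y(-122) + 26742) + P(127) = ((18 - 3*(-122)) + 26742) + 127 = ((18 + 366) + 26742) + 127 = (384 + 26742) + 127 = 27126 + 127 = 27253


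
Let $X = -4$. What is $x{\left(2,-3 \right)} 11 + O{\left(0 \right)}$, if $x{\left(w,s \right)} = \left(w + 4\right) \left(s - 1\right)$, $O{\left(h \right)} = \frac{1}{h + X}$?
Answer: $- \frac{1057}{4} \approx -264.25$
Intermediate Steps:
$O{\left(h \right)} = \frac{1}{-4 + h}$ ($O{\left(h \right)} = \frac{1}{h - 4} = \frac{1}{-4 + h}$)
$x{\left(w,s \right)} = \left(-1 + s\right) \left(4 + w\right)$ ($x{\left(w,s \right)} = \left(4 + w\right) \left(-1 + s\right) = \left(-1 + s\right) \left(4 + w\right)$)
$x{\left(2,-3 \right)} 11 + O{\left(0 \right)} = \left(-4 - 2 + 4 \left(-3\right) - 6\right) 11 + \frac{1}{-4 + 0} = \left(-4 - 2 - 12 - 6\right) 11 + \frac{1}{-4} = \left(-24\right) 11 - \frac{1}{4} = -264 - \frac{1}{4} = - \frac{1057}{4}$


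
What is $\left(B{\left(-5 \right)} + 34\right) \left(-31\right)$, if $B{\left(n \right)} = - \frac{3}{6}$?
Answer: $- \frac{2077}{2} \approx -1038.5$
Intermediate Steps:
$B{\left(n \right)} = - \frac{1}{2}$ ($B{\left(n \right)} = \left(-3\right) \frac{1}{6} = - \frac{1}{2}$)
$\left(B{\left(-5 \right)} + 34\right) \left(-31\right) = \left(- \frac{1}{2} + 34\right) \left(-31\right) = \frac{67}{2} \left(-31\right) = - \frac{2077}{2}$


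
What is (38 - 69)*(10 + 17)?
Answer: -837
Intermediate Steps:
(38 - 69)*(10 + 17) = -31*27 = -837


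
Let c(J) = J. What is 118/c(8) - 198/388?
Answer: 5525/388 ≈ 14.240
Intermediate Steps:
118/c(8) - 198/388 = 118/8 - 198/388 = 118*(⅛) - 198*1/388 = 59/4 - 99/194 = 5525/388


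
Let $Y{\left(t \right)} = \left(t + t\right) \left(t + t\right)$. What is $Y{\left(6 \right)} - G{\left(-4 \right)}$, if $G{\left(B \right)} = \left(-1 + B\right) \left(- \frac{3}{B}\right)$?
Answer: $\frac{591}{4} \approx 147.75$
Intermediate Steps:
$Y{\left(t \right)} = 4 t^{2}$ ($Y{\left(t \right)} = 2 t 2 t = 4 t^{2}$)
$G{\left(B \right)} = - \frac{3 \left(-1 + B\right)}{B}$
$Y{\left(6 \right)} - G{\left(-4 \right)} = 4 \cdot 6^{2} - \left(-3 + \frac{3}{-4}\right) = 4 \cdot 36 - \left(-3 + 3 \left(- \frac{1}{4}\right)\right) = 144 - \left(-3 - \frac{3}{4}\right) = 144 - - \frac{15}{4} = 144 + \frac{15}{4} = \frac{591}{4}$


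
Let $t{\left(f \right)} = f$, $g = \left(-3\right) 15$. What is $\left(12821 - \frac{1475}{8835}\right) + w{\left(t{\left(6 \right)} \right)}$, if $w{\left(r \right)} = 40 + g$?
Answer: $\frac{22645577}{1767} \approx 12816.0$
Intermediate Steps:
$g = -45$
$w{\left(r \right)} = -5$ ($w{\left(r \right)} = 40 - 45 = -5$)
$\left(12821 - \frac{1475}{8835}\right) + w{\left(t{\left(6 \right)} \right)} = \left(12821 - \frac{1475}{8835}\right) - 5 = \left(12821 - \frac{295}{1767}\right) - 5 = \frac{22654412}{1767} - 5 = \frac{22645577}{1767}$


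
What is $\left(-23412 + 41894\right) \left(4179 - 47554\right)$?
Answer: $-801656750$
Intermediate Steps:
$\left(-23412 + 41894\right) \left(4179 - 47554\right) = 18482 \left(-43375\right) = -801656750$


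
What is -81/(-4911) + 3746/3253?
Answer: 6220033/5325161 ≈ 1.1680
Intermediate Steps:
-81/(-4911) + 3746/3253 = -81*(-1/4911) + 3746*(1/3253) = 27/1637 + 3746/3253 = 6220033/5325161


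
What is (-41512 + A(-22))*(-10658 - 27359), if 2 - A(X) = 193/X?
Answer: 34710547459/22 ≈ 1.5778e+9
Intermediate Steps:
A(X) = 2 - 193/X
(-41512 + A(-22))*(-10658 - 27359) = (-41512 + (2 - 193/(-22)))*(-10658 - 27359) = (-41512 + (2 - 193*(-1/22)))*(-38017) = (-41512 + (2 + 193/22))*(-38017) = (-41512 + 237/22)*(-38017) = -913027/22*(-38017) = 34710547459/22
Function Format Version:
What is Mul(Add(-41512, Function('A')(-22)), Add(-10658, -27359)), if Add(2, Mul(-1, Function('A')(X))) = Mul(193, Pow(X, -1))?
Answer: Rational(34710547459, 22) ≈ 1.5778e+9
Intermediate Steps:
Function('A')(X) = Add(2, Mul(-193, Pow(X, -1))) (Function('A')(X) = Add(2, Mul(-1, Mul(193, Pow(X, -1)))) = Add(2, Mul(-193, Pow(X, -1))))
Mul(Add(-41512, Function('A')(-22)), Add(-10658, -27359)) = Mul(Add(-41512, Add(2, Mul(-193, Pow(-22, -1)))), Add(-10658, -27359)) = Mul(Add(-41512, Add(2, Mul(-193, Rational(-1, 22)))), -38017) = Mul(Add(-41512, Add(2, Rational(193, 22))), -38017) = Mul(Add(-41512, Rational(237, 22)), -38017) = Mul(Rational(-913027, 22), -38017) = Rational(34710547459, 22)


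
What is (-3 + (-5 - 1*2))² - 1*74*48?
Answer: -3452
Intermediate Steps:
(-3 + (-5 - 1*2))² - 1*74*48 = (-3 + (-5 - 2))² - 74*48 = (-3 - 7)² - 3552 = (-10)² - 3552 = 100 - 3552 = -3452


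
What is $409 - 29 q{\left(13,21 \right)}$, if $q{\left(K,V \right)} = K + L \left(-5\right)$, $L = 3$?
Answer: $467$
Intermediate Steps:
$q{\left(K,V \right)} = -15 + K$ ($q{\left(K,V \right)} = K + 3 \left(-5\right) = K - 15 = -15 + K$)
$409 - 29 q{\left(13,21 \right)} = 409 - 29 \left(-15 + 13\right) = 409 - -58 = 409 + 58 = 467$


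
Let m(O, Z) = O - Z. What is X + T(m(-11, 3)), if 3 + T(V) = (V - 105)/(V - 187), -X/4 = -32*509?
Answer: 13095068/201 ≈ 65150.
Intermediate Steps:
X = 65152 (X = -(-128)*509 = -4*(-16288) = 65152)
T(V) = -3 + (-105 + V)/(-187 + V) (T(V) = -3 + (V - 105)/(V - 187) = -3 + (-105 + V)/(-187 + V))
X + T(m(-11, 3)) = 65152 + 2*(228 - (-11 - 1*3))/(-187 + (-11 - 1*3)) = 65152 + 2*(228 - (-11 - 3))/(-187 + (-11 - 3)) = 65152 + 2*(228 - 1*(-14))/(-187 - 14) = 65152 + 2*(228 + 14)/(-201) = 65152 + 2*(-1/201)*242 = 65152 - 484/201 = 13095068/201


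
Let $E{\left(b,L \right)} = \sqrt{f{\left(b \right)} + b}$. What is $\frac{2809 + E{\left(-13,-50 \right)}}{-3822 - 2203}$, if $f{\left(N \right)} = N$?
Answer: $- \frac{2809}{6025} - \frac{i \sqrt{26}}{6025} \approx -0.46622 - 0.00084631 i$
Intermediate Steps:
$E{\left(b,L \right)} = \sqrt{2} \sqrt{b}$ ($E{\left(b,L \right)} = \sqrt{b + b} = \sqrt{2 b} = \sqrt{2} \sqrt{b}$)
$\frac{2809 + E{\left(-13,-50 \right)}}{-3822 - 2203} = \frac{2809 + \sqrt{2} \sqrt{-13}}{-3822 - 2203} = \frac{2809 + \sqrt{2} i \sqrt{13}}{-3822 - 2203} = \frac{2809 + i \sqrt{26}}{-6025} = \left(2809 + i \sqrt{26}\right) \left(- \frac{1}{6025}\right) = - \frac{2809}{6025} - \frac{i \sqrt{26}}{6025}$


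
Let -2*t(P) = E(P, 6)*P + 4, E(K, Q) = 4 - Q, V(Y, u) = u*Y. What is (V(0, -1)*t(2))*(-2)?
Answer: 0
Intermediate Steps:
V(Y, u) = Y*u
t(P) = -2 + P (t(P) = -((4 - 1*6)*P + 4)/2 = -((4 - 6)*P + 4)/2 = -(-2*P + 4)/2 = -(4 - 2*P)/2 = -2 + P)
(V(0, -1)*t(2))*(-2) = ((0*(-1))*(-2 + 2))*(-2) = (0*0)*(-2) = 0*(-2) = 0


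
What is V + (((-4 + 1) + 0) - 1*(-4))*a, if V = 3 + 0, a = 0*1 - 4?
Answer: -1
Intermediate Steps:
a = -4 (a = 0 - 4 = -4)
V = 3
V + (((-4 + 1) + 0) - 1*(-4))*a = 3 + (((-4 + 1) + 0) - 1*(-4))*(-4) = 3 + ((-3 + 0) + 4)*(-4) = 3 + (-3 + 4)*(-4) = 3 + 1*(-4) = 3 - 4 = -1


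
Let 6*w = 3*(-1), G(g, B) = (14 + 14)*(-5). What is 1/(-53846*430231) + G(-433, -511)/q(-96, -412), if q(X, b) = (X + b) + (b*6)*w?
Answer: -2227521003/11583109213 ≈ -0.19231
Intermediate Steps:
G(g, B) = -140 (G(g, B) = 28*(-5) = -140)
w = -1/2 (w = (3*(-1))/6 = (1/6)*(-3) = -1/2 ≈ -0.50000)
q(X, b) = X - 2*b (q(X, b) = (X + b) + (b*6)*(-1/2) = (X + b) + (6*b)*(-1/2) = (X + b) - 3*b = X - 2*b)
1/(-53846*430231) + G(-433, -511)/q(-96, -412) = 1/(-53846*430231) - 140/(-96 - 2*(-412)) = -1/53846*1/430231 - 140/(-96 + 824) = -1/23166218426 - 140/728 = -1/23166218426 - 140*1/728 = -1/23166218426 - 5/26 = -2227521003/11583109213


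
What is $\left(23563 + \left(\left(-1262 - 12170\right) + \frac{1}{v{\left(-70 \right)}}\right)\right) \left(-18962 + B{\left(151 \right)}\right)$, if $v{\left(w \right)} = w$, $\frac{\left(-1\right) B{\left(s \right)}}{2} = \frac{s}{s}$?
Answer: $- \frac{6724340458}{35} \approx -1.9212 \cdot 10^{8}$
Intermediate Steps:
$B{\left(s \right)} = -2$ ($B{\left(s \right)} = - 2 \frac{s}{s} = \left(-2\right) 1 = -2$)
$\left(23563 + \left(\left(-1262 - 12170\right) + \frac{1}{v{\left(-70 \right)}}\right)\right) \left(-18962 + B{\left(151 \right)}\right) = \left(23563 + \left(\left(-1262 - 12170\right) + \frac{1}{-70}\right)\right) \left(-18962 - 2\right) = \left(23563 - \frac{940241}{70}\right) \left(-18964\right) = \frac{709169}{70} \left(-18964\right) = - \frac{6724340458}{35}$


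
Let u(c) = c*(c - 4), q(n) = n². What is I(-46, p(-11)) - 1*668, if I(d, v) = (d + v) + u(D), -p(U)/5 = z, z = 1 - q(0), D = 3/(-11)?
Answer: -86858/121 ≈ -717.83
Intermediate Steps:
D = -3/11 (D = 3*(-1/11) = -3/11 ≈ -0.27273)
u(c) = c*(-4 + c)
z = 1 (z = 1 - 1*0² = 1 - 1*0 = 1 + 0 = 1)
p(U) = -5 (p(U) = -5*1 = -5)
I(d, v) = 141/121 + d + v (I(d, v) = (d + v) - 3*(-4 - 3/11)/11 = (d + v) - 3/11*(-47/11) = (d + v) + 141/121 = 141/121 + d + v)
I(-46, p(-11)) - 1*668 = (141/121 - 46 - 5) - 1*668 = -6030/121 - 668 = -86858/121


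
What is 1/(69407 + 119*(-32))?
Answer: 1/65599 ≈ 1.5244e-5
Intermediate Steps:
1/(69407 + 119*(-32)) = 1/(69407 - 3808) = 1/65599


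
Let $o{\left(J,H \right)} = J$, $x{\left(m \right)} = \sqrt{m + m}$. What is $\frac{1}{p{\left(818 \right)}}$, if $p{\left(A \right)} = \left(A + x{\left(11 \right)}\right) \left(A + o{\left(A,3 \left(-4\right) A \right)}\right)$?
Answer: $\frac{1}{1338204} - \frac{\sqrt{22}}{1094650872} \approx 7.4299 \cdot 10^{-7}$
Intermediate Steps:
$x{\left(m \right)} = \sqrt{2} \sqrt{m}$ ($x{\left(m \right)} = \sqrt{2 m} = \sqrt{2} \sqrt{m}$)
$p{\left(A \right)} = 2 A \left(A + \sqrt{22}\right)$ ($p{\left(A \right)} = \left(A + \sqrt{2} \sqrt{11}\right) \left(A + A\right) = \left(A + \sqrt{22}\right) 2 A = 2 A \left(A + \sqrt{22}\right)$)
$\frac{1}{p{\left(818 \right)}} = \frac{1}{2 \cdot 818 \left(818 + \sqrt{22}\right)} = \frac{1}{1338248 + 1636 \sqrt{22}}$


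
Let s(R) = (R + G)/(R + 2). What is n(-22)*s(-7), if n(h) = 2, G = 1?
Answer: 12/5 ≈ 2.4000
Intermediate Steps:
s(R) = (1 + R)/(2 + R) (s(R) = (R + 1)/(R + 2) = (1 + R)/(2 + R))
n(-22)*s(-7) = 2*((1 - 7)/(2 - 7)) = 2*(-6/(-5)) = 2*(-⅕*(-6)) = 2*(6/5) = 12/5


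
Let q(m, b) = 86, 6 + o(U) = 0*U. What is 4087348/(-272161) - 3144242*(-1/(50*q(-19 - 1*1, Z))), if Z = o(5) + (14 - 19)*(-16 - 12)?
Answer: 419082225281/585146150 ≈ 716.20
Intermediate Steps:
o(U) = -6 (o(U) = -6 + 0*U = -6 + 0 = -6)
Z = 134 (Z = -6 + (14 - 19)*(-16 - 12) = -6 - 5*(-28) = -6 + 140 = 134)
4087348/(-272161) - 3144242*(-1/(50*q(-19 - 1*1, Z))) = 4087348/(-272161) - 3144242/((-50*86)) = 4087348*(-1/272161) - 3144242/(-4300) = -4087348/272161 - 3144242*(-1/4300) = -4087348/272161 + 1572121/2150 = 419082225281/585146150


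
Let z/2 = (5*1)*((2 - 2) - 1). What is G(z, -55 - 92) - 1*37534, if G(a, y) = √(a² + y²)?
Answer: -37534 + √21709 ≈ -37387.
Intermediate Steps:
z = -10 (z = 2*((5*1)*((2 - 2) - 1)) = 2*(5*(0 - 1)) = 2*(5*(-1)) = 2*(-5) = -10)
G(z, -55 - 92) - 1*37534 = √((-10)² + (-55 - 92)²) - 1*37534 = √(100 + (-147)²) - 37534 = √(100 + 21609) - 37534 = √21709 - 37534 = -37534 + √21709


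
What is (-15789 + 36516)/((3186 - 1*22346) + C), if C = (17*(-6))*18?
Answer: -20727/20996 ≈ -0.98719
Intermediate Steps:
C = -1836 (C = -102*18 = -1836)
(-15789 + 36516)/((3186 - 1*22346) + C) = (-15789 + 36516)/((3186 - 1*22346) - 1836) = 20727/((3186 - 22346) - 1836) = 20727/(-19160 - 1836) = 20727/(-20996) = 20727*(-1/20996) = -20727/20996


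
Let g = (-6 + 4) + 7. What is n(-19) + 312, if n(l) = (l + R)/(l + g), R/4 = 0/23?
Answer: 4387/14 ≈ 313.36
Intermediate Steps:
g = 5 (g = -2 + 7 = 5)
R = 0 (R = 4*(0/23) = 4*(0*(1/23)) = 4*0 = 0)
n(l) = l/(5 + l) (n(l) = (l + 0)/(l + 5) = l/(5 + l))
n(-19) + 312 = -19/(5 - 19) + 312 = -19/(-14) + 312 = -19*(-1/14) + 312 = 19/14 + 312 = 4387/14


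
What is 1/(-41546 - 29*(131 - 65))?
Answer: -1/43460 ≈ -2.3010e-5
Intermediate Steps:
1/(-41546 - 29*(131 - 65)) = 1/(-41546 - 29*66) = 1/(-41546 - 1*1914) = 1/(-41546 - 1914) = 1/(-43460) = -1/43460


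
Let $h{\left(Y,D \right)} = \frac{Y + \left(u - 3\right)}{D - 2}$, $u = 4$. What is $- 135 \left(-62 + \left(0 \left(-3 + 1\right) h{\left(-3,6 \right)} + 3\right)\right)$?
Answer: $7965$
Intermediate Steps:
$h{\left(Y,D \right)} = \frac{1 + Y}{-2 + D}$ ($h{\left(Y,D \right)} = \frac{Y + \left(4 - 3\right)}{D - 2} = \frac{Y + \left(4 - 3\right)}{-2 + D} = \frac{Y + 1}{-2 + D} = \frac{1 + Y}{-2 + D}$)
$- 135 \left(-62 + \left(0 \left(-3 + 1\right) h{\left(-3,6 \right)} + 3\right)\right) = - 135 \left(-62 + \left(0 \left(-3 + 1\right) \frac{1 - 3}{-2 + 6} + 3\right)\right) = - 135 \left(-62 + \left(0 \left(- 2 \cdot \frac{1}{4} \left(-2\right)\right) + 3\right)\right) = - 135 \left(-62 + \left(0 \left(\left(-2\right) \left(- \frac{1}{2}\right)\right) + 3\right)\right) = - 135 \left(-62 + \left(0 \cdot 1 + 3\right)\right) = - 135 \left(-62 + \left(0 + 3\right)\right) = - 135 \left(-62 + 3\right) = \left(-135\right) \left(-59\right) = 7965$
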